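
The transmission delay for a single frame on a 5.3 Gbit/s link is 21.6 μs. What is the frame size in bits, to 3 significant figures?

114000 bits

L = R × t_tx = 5300000000 b/s × 2.16e-05 s = 114480 bits.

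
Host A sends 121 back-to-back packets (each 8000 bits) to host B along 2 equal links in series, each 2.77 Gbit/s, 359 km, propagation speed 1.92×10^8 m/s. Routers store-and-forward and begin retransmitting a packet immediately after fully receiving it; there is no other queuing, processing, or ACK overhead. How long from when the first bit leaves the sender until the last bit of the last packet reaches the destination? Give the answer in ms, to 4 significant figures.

Per-hop transmission t_tx = L/R = 8000/2770000000 = 0.00288809 ms.
Per-hop propagation t_prop = 359000/192000000 = 1.86979 ms.
Pipeline fill: first packet needs 2·t_tx to clear all hops; remaining 120 packets each add one t_tx.
Total = (2+121-1)·t_tx + 2·t_prop = 122·0.00288809 + 2·1.86979 = 4.092 ms.

4.092 ms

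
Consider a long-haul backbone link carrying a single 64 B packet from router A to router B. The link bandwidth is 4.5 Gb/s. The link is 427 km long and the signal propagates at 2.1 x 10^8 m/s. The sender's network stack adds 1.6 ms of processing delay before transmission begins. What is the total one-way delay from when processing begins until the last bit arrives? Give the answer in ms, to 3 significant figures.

L = 64 × 8 = 512 bits.
Transmission delay = L/R = 512 / 4500000000 = 0.000113778 ms.
Propagation delay = d/s = 427000 m / 210000000 m/s = 2.03333 ms.
Plus processing delay 1.6 ms = 1.6 ms.
Total = 3.63 ms.

3.63 ms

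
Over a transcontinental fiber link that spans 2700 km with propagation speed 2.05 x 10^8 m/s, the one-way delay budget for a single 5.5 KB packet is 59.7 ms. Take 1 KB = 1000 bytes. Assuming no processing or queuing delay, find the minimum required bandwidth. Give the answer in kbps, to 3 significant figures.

L = 44000 bits.
Propagation delay = 2700000 / 2.05e+08 = 13.1707 ms.
Transmission budget = 59.7 − 13.1707 = 46.5293 ms.
R ≥ L / t_tx = 44000 bits / 0.0465293 s = 946 kbps.

946 kbps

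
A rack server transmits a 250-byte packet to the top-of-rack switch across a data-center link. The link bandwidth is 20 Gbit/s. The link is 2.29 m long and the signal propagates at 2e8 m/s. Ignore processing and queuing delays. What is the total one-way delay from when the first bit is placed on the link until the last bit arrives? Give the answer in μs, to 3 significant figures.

L = 250 × 8 = 2000 bits.
Transmission delay = L/R = 2000 / 20000000000 = 0.1 μs.
Propagation delay = d/s = 2.29 m / 200000000 m/s = 0.01145 μs.
Total = 0.111 μs.

0.111 μs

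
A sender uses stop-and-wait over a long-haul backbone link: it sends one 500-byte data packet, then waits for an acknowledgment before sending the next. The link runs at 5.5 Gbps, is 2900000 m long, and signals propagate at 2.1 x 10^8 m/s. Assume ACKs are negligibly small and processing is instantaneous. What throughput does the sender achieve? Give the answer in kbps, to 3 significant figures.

145 kbps

t_tx = L/R = 4000/5500000000 = 7.27273e-07 s.
t_prop = 2900000/210000000 = 0.0138095 s; RTT = 0.027619 s.
Cycle = t_tx + RTT = 0.0276198 s.
Throughput = L / cycle = 4000 / 0.0276198 = 145 kbps.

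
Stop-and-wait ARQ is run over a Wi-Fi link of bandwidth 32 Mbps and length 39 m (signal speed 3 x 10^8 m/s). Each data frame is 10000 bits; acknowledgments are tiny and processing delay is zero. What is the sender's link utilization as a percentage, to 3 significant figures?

t_tx = L/R = 10000/32000000 = 0.0003125 s.
t_prop = 39/300000000 = 1.3e-07 s; RTT = 2.6e-07 s.
Cycle = t_tx + RTT = 0.00031276 s.
Utilization = t_tx / cycle = 0.0003125/0.00031276 = 99.9 %.

99.9 %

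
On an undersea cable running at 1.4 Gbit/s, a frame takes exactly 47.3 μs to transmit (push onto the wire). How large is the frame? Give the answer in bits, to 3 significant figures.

L = R × t_tx = 1400000000 b/s × 4.73e-05 s = 66220 bits.

66200 bits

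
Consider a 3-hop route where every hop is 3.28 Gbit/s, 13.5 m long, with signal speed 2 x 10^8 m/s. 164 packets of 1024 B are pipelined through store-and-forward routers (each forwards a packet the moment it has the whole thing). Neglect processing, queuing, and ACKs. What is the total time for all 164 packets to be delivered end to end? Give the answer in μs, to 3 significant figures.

415 μs

Per-hop transmission t_tx = L/R = 8192/3280000000 = 2.49756 μs.
Per-hop propagation t_prop = 13.5/200000000 = 0.0675 μs.
Pipeline fill: first packet needs 3·t_tx to clear all hops; remaining 163 packets each add one t_tx.
Total = (3+164-1)·t_tx + 3·t_prop = 166·2.49756 + 3·0.0675 = 415 μs.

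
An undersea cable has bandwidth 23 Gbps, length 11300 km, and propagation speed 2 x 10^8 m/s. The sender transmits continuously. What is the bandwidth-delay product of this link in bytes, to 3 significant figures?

Propagation delay = 11300000 / 200000000 = 0.0565 s.
BDP = R × t_prop = 23000000000 × 0.0565 = 1299500000 bits.
In bytes: 1299500000/8 = 162000000 bytes.

162000000 bytes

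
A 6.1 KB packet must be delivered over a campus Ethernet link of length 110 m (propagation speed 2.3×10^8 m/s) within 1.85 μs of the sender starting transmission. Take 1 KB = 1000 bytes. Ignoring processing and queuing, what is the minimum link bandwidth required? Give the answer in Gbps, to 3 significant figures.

L = 48800 bits.
Propagation delay = 110 / 2.3e+08 = 0.478261 μs.
Transmission budget = 1.85 − 0.478261 = 1.37174 μs.
R ≥ L / t_tx = 48800 bits / 1.37174e-06 s = 35.6 Gbps.

35.6 Gbps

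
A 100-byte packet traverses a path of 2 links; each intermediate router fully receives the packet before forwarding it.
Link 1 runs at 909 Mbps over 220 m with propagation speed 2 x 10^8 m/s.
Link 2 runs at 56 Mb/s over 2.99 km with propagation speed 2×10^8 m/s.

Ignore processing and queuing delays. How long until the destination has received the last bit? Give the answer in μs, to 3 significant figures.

31.2 μs

L = 100 × 8 = 800 bits.
Transmission delays (L/R per hop): 0.880088, 14.2857 μs; sum = 15.1658 μs.
Propagation delays (d/s per hop): 1.1, 14.95 μs; sum = 16.05 μs.
End-to-end = 31.2 μs.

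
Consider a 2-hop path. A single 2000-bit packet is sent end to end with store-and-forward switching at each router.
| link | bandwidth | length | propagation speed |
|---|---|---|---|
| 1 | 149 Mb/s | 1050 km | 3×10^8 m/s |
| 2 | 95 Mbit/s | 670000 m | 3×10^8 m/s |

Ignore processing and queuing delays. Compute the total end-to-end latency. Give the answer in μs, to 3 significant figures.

5770 μs

Transmission delays (L/R per hop): 13.4228, 21.0526 μs; sum = 34.4755 μs.
Propagation delays (d/s per hop): 3500, 2233.33 μs; sum = 5733.33 μs.
End-to-end = 5770 μs.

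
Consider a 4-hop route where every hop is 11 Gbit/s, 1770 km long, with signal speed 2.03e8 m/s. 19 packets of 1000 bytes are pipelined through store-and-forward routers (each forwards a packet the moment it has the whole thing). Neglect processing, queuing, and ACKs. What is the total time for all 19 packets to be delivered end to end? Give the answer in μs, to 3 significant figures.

Per-hop transmission t_tx = L/R = 8000/11000000000 = 0.727273 μs.
Per-hop propagation t_prop = 1770000/2.03e+08 = 8719.21 μs.
Pipeline fill: first packet needs 4·t_tx to clear all hops; remaining 18 packets each add one t_tx.
Total = (4+19-1)·t_tx + 4·t_prop = 22·0.727273 + 4·8719.21 = 34900 μs.

34900 μs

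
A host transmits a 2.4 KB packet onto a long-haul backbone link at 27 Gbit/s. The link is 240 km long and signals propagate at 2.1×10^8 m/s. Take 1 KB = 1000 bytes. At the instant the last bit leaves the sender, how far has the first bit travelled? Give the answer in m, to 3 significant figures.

149 m

t_tx = L/R = 19200/27000000000 = 7.11111e-07 s.
Distance = s × t_tx = 210000000 × 7.11111e-07 = 149 m.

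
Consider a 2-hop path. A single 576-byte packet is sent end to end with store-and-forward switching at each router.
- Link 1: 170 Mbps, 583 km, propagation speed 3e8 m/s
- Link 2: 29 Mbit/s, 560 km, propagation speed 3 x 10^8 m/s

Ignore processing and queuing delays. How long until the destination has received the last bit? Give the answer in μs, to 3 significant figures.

L = 576 × 8 = 4608 bits.
Transmission delays (L/R per hop): 27.1059, 158.897 μs; sum = 186.002 μs.
Propagation delays (d/s per hop): 1943.33, 1866.67 μs; sum = 3810 μs.
End-to-end = 4000 μs.

4000 μs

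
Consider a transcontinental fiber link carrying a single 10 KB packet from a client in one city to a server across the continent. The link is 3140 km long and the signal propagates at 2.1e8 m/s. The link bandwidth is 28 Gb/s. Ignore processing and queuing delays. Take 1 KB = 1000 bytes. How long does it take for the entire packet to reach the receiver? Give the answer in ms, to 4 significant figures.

L = 80000 bits.
Transmission delay = L/R = 80000 / 28000000000 = 0.00285714 ms.
Propagation delay = d/s = 3140000 m / 210000000 m/s = 14.9524 ms.
Total = 14.96 ms.

14.96 ms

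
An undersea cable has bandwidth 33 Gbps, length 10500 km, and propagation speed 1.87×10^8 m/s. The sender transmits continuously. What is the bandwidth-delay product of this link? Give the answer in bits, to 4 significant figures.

Propagation delay = 10500000 / 187000000 = 0.0561497 s.
BDP = R × t_prop = 33000000000 × 0.0561497 = 1852940000 bits.

1853000000 bits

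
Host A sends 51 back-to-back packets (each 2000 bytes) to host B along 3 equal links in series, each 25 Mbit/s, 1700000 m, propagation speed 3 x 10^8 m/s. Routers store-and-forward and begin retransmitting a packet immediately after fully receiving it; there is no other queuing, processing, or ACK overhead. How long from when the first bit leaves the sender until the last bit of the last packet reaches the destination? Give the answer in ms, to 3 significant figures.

50.9 ms

Per-hop transmission t_tx = L/R = 16000/25000000 = 0.64 ms.
Per-hop propagation t_prop = 1700000/300000000 = 5.66667 ms.
Pipeline fill: first packet needs 3·t_tx to clear all hops; remaining 50 packets each add one t_tx.
Total = (3+51-1)·t_tx + 3·t_prop = 53·0.64 + 3·5.66667 = 50.9 ms.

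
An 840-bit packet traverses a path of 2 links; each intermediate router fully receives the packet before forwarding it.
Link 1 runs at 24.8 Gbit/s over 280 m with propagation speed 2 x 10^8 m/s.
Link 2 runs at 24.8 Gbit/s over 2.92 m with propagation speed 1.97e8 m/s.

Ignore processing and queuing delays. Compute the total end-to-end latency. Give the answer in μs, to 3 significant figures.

Transmission delay per hop = L/R = 840/24800000000 = 0.033871 μs; 2 hops → 0.0677419 μs.
Propagation delays (d/s per hop): 1.4, 0.0148223 μs; sum = 1.41482 μs.
End-to-end = 1.48 μs.

1.48 μs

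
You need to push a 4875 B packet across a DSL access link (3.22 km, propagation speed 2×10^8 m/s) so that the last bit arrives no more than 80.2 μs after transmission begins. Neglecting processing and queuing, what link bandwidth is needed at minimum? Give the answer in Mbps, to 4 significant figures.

L = 39000 bits.
Propagation delay = 3220 / 200000000 = 16.1 μs.
Transmission budget = 80.2 − 16.1 = 64.1 μs.
R ≥ L / t_tx = 39000 bits / 6.41e-05 s = 608.4 Mbps.

608.4 Mbps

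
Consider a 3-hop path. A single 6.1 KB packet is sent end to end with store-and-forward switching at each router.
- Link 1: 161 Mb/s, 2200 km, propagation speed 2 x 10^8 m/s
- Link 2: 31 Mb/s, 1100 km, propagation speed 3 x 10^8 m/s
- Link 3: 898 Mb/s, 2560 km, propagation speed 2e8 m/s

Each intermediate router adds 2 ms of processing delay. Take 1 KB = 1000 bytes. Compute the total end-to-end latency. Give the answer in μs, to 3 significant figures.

L = 48800 bits.
Transmission delays (L/R per hop): 303.106, 1574.19, 54.343 μs; sum = 1931.64 μs.
Propagation delays (d/s per hop): 11000, 3666.67, 12800 μs; sum = 27466.7 μs.
Processing at 2 router(s): 2 × 2 ms = 4000 μs.
End-to-end = 33400 μs.

33400 μs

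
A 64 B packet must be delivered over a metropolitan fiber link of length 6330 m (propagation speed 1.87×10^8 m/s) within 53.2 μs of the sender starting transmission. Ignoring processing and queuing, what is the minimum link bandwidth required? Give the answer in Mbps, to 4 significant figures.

26.46 Mbps

L = 512 bits.
Propagation delay = 6330 / 187000000 = 33.8503 μs.
Transmission budget = 53.2 − 33.8503 = 19.3497 μs.
R ≥ L / t_tx = 512 bits / 1.93497e-05 s = 26.46 Mbps.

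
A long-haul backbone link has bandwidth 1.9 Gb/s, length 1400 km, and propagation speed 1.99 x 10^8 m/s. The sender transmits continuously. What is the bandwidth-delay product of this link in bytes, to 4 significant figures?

Propagation delay = 1400000 / 199000000 = 0.00703518 s.
BDP = R × t_prop = 1900000000 × 0.00703518 = 13366800 bits.
In bytes: 13366800/8 = 1671000 bytes.

1671000 bytes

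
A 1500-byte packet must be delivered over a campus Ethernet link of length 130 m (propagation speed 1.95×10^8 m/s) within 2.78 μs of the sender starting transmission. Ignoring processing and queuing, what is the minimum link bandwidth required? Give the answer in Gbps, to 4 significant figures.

5.678 Gbps

L = 12000 bits.
Propagation delay = 130 / 195000000 = 0.666667 μs.
Transmission budget = 2.78 − 0.666667 = 2.11333 μs.
R ≥ L / t_tx = 12000 bits / 2.11333e-06 s = 5.678 Gbps.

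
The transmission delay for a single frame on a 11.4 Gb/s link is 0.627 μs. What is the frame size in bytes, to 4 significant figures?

L = R × t_tx = 11400000000 b/s × 6.27e-07 s = 7147.8 bits.
In bytes: 7147.8 / 8 = 893.5 bytes.

893.5 bytes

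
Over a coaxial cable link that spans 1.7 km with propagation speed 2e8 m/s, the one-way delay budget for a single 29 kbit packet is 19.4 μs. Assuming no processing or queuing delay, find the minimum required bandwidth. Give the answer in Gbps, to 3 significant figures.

2.66 Gbps

Propagation delay = 1700 / 200000000 = 8.5 μs.
Transmission budget = 19.4 − 8.5 = 10.9 μs.
R ≥ L / t_tx = 29000 bits / 1.09e-05 s = 2.66 Gbps.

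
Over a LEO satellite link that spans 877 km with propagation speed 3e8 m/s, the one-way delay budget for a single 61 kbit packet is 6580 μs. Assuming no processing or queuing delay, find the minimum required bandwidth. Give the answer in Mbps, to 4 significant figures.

16.68 Mbps

Propagation delay = 877000 / 300000000 = 2923.33 μs.
Transmission budget = 6580 − 2923.33 = 3656.67 μs.
R ≥ L / t_tx = 61000 bits / 0.00365667 s = 16.68 Mbps.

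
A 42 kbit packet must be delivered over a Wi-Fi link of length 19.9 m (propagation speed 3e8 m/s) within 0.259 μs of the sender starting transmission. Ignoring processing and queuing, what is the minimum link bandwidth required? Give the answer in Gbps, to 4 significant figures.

218.0 Gbps

Propagation delay = 19.9 / 300000000 = 0.0663333 μs.
Transmission budget = 0.259 − 0.0663333 = 0.192667 μs.
R ≥ L / t_tx = 42000 bits / 1.92667e-07 s = 218.0 Gbps.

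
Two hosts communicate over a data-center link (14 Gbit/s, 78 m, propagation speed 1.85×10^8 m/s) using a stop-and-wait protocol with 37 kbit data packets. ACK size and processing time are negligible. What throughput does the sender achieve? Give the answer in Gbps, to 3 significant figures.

10.6 Gbps

t_tx = L/R = 37000/14000000000 = 2.64286e-06 s.
t_prop = 78/185000000 = 4.21622e-07 s; RTT = 8.43243e-07 s.
Cycle = t_tx + RTT = 3.4861e-06 s.
Throughput = L / cycle = 37000 / 3.4861e-06 = 10.6 Gbps.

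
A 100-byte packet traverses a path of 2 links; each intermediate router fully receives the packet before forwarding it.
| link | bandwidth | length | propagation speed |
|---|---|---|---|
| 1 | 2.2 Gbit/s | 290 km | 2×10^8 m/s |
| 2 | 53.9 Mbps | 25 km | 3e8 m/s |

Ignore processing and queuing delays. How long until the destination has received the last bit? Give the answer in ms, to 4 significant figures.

L = 100 × 8 = 800 bits.
Transmission delays (L/R per hop): 0.000363636, 0.0148423 ms; sum = 0.0152059 ms.
Propagation delays (d/s per hop): 1.45, 0.0833333 ms; sum = 1.53333 ms.
End-to-end = 1.549 ms.

1.549 ms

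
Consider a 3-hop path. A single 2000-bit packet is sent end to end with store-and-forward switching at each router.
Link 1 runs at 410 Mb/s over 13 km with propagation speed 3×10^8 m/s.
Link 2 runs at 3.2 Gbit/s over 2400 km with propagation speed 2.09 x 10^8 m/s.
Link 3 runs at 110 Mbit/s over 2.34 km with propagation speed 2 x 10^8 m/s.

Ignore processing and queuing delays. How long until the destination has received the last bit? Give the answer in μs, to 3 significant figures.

11600 μs

Transmission delays (L/R per hop): 4.87805, 0.625, 18.1818 μs; sum = 23.6849 μs.
Propagation delays (d/s per hop): 43.3333, 11483.3, 11.7 μs; sum = 11538.3 μs.
End-to-end = 11600 μs.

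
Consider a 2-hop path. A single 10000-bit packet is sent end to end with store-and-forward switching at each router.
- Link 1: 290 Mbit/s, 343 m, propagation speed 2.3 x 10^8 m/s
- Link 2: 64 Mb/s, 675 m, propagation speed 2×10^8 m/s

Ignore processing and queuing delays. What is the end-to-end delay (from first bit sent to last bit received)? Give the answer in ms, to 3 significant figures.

0.196 ms

Transmission delays (L/R per hop): 0.0344828, 0.15625 ms; sum = 0.190733 ms.
Propagation delays (d/s per hop): 0.0014913, 0.003375 ms; sum = 0.0048663 ms.
End-to-end = 0.196 ms.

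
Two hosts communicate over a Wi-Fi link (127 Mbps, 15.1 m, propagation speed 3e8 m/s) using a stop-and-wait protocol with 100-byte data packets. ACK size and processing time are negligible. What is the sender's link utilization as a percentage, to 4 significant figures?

t_tx = L/R = 800/127000000 = 6.29921e-06 s.
t_prop = 15.1/300000000 = 5.03333e-08 s; RTT = 1.00667e-07 s.
Cycle = t_tx + RTT = 6.39988e-06 s.
Utilization = t_tx / cycle = 6.29921e-06/6.39988e-06 = 98.43 %.

98.43 %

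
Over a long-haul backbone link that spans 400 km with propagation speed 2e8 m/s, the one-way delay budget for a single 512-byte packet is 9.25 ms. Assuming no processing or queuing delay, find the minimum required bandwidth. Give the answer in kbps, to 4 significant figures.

L = 4096 bits.
Propagation delay = 400000 / 200000000 = 2 ms.
Transmission budget = 9.25 − 2 = 7.25 ms.
R ≥ L / t_tx = 4096 bits / 0.00725 s = 565.0 kbps.

565.0 kbps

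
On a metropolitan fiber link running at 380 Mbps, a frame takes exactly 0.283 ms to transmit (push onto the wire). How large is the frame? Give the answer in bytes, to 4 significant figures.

L = R × t_tx = 380000000 b/s × 0.000283 s = 107540 bits.
In bytes: 107540 / 8 = 13440 bytes.

13440 bytes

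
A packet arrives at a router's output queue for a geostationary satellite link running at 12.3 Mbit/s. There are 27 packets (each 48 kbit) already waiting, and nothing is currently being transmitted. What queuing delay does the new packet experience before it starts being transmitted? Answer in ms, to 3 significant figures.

105 ms

Each queued packet: L/R = 48000/12300000 = 3.90244 ms.
27 queued → 105.366 ms.
Queuing delay = 105 ms.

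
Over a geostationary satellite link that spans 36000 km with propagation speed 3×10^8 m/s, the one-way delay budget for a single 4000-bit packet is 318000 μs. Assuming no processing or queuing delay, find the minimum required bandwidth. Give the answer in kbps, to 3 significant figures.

20.2 kbps

Propagation delay = 36000000 / 300000000 = 120000 μs.
Transmission budget = 318000 − 120000 = 198000 μs.
R ≥ L / t_tx = 4000 bits / 0.198 s = 20.2 kbps.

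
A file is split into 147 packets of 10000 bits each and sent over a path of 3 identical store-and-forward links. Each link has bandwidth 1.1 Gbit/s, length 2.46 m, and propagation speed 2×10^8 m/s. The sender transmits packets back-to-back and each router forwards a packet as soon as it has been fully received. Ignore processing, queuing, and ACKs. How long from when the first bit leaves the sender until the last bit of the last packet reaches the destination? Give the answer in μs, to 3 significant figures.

1350 μs

Per-hop transmission t_tx = L/R = 10000/1100000000 = 9.09091 μs.
Per-hop propagation t_prop = 2.46/200000000 = 0.0123 μs.
Pipeline fill: first packet needs 3·t_tx to clear all hops; remaining 146 packets each add one t_tx.
Total = (3+147-1)·t_tx + 3·t_prop = 149·9.09091 + 3·0.0123 = 1350 μs.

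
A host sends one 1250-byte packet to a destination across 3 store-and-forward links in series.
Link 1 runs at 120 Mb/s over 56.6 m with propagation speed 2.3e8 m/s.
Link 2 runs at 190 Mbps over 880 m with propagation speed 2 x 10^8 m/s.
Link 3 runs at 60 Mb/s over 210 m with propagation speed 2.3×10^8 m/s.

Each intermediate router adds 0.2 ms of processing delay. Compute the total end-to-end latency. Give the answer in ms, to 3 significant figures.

0.708 ms

L = 1250 × 8 = 10000 bits.
Transmission delays (L/R per hop): 0.0833333, 0.0526316, 0.166667 ms; sum = 0.302632 ms.
Propagation delays (d/s per hop): 0.000246087, 0.0044, 0.000913043 ms; sum = 0.00555913 ms.
Processing at 2 router(s): 2 × 0.2 ms = 0.4 ms.
End-to-end = 0.708 ms.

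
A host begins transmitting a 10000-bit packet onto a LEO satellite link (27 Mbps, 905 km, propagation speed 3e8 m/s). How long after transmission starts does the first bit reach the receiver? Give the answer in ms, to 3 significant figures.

First bit experiences only propagation delay: d/s = 905000/300000000 = 3.02 ms.

3.02 ms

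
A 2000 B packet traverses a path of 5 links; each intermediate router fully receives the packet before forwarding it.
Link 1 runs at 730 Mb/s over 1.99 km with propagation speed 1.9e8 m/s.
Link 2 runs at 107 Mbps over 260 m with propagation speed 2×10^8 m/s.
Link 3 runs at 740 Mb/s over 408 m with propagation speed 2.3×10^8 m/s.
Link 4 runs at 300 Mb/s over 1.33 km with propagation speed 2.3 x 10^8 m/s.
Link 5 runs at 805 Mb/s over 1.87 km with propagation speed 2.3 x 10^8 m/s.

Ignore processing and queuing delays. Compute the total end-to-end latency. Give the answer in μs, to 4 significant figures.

293.7 μs

L = 2000 × 8 = 16000 bits.
Transmission delays (L/R per hop): 21.9178, 149.533, 21.6216, 53.3333, 19.8758 μs; sum = 266.281 μs.
Propagation delays (d/s per hop): 10.4737, 1.3, 1.77391, 5.78261, 8.13043 μs; sum = 27.4606 μs.
End-to-end = 293.7 μs.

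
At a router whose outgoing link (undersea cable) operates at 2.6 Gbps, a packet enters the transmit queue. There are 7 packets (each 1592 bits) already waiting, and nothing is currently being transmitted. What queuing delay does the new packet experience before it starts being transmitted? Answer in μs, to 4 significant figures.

Each queued packet: L/R = 1592/2600000000 = 0.612308 μs.
7 queued → 4.28615 μs.
Queuing delay = 4.286 μs.

4.286 μs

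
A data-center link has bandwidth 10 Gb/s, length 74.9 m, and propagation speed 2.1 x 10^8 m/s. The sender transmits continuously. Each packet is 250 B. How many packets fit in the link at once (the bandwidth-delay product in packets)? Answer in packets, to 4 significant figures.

1.783 packets

Propagation delay = 74.9 / 210000000 = 3.56667e-07 s.
BDP = R × t_prop = 10000000000 × 3.56667e-07 = 3566.67 bits.
In packets of 2000 bits: 1.783 packets.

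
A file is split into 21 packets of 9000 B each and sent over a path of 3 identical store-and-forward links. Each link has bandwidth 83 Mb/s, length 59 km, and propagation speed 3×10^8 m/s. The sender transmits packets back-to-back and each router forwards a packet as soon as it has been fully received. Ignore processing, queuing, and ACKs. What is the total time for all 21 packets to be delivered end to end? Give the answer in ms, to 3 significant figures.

Per-hop transmission t_tx = L/R = 72000/83000000 = 0.86747 ms.
Per-hop propagation t_prop = 59000/300000000 = 0.196667 ms.
Pipeline fill: first packet needs 3·t_tx to clear all hops; remaining 20 packets each add one t_tx.
Total = (3+21-1)·t_tx + 3·t_prop = 23·0.86747 + 3·0.196667 = 20.5 ms.

20.5 ms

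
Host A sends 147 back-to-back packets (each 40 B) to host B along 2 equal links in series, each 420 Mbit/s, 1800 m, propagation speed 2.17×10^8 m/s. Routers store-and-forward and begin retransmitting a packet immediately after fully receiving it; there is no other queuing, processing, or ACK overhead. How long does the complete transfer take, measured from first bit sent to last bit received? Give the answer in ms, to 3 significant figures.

Per-hop transmission t_tx = L/R = 320/420000000 = 0.000761905 ms.
Per-hop propagation t_prop = 1800/217000000 = 0.00829493 ms.
Pipeline fill: first packet needs 2·t_tx to clear all hops; remaining 146 packets each add one t_tx.
Total = (2+147-1)·t_tx + 2·t_prop = 148·0.000761905 + 2·0.00829493 = 0.129 ms.

0.129 ms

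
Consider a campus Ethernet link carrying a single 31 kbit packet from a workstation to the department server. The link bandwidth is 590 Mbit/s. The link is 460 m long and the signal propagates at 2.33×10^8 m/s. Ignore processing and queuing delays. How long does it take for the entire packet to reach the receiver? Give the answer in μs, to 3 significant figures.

L = 31000 bits.
Transmission delay = L/R = 31000 / 590000000 = 52.5424 μs.
Propagation delay = d/s = 460 m / 233000000 m/s = 1.97425 μs.
Total = 54.5 μs.

54.5 μs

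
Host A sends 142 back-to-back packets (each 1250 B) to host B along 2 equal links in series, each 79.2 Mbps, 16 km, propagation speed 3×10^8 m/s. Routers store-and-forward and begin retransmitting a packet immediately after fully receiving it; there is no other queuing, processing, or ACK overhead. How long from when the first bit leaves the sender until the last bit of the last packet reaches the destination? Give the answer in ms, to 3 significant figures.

Per-hop transmission t_tx = L/R = 10000/79200000 = 0.126263 ms.
Per-hop propagation t_prop = 16000/300000000 = 0.0533333 ms.
Pipeline fill: first packet needs 2·t_tx to clear all hops; remaining 141 packets each add one t_tx.
Total = (2+142-1)·t_tx + 2·t_prop = 143·0.126263 + 2·0.0533333 = 18.2 ms.

18.2 ms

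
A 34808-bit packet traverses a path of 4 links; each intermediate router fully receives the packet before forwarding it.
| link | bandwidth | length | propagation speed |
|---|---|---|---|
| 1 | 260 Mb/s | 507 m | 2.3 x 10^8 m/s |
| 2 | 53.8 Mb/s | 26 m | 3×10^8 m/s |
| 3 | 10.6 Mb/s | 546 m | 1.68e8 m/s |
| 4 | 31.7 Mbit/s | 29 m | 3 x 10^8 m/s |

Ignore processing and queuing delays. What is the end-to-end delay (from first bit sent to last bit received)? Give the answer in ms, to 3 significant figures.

Transmission delays (L/R per hop): 0.133877, 0.646989, 3.28377, 1.09804 ms; sum = 5.16268 ms.
Propagation delays (d/s per hop): 0.00220435, 8.66667e-05, 0.00325, 9.66667e-05 ms; sum = 0.00563768 ms.
End-to-end = 5.17 ms.

5.17 ms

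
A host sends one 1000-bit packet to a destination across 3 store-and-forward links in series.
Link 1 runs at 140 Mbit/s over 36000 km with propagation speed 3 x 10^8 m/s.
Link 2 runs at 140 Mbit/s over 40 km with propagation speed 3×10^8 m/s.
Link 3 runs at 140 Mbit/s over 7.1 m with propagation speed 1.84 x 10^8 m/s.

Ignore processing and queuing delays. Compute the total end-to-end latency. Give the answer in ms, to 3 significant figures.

Transmission delay per hop = L/R = 1000/140000000 = 0.00714286 ms; 3 hops → 0.0214286 ms.
Propagation delays (d/s per hop): 120, 0.133333, 3.8587e-05 ms; sum = 120.133 ms.
End-to-end = 120 ms.

120 ms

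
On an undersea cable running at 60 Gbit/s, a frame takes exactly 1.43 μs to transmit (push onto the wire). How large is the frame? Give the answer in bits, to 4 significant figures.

L = R × t_tx = 60000000000 b/s × 1.43e-06 s = 85800 bits.

85800 bits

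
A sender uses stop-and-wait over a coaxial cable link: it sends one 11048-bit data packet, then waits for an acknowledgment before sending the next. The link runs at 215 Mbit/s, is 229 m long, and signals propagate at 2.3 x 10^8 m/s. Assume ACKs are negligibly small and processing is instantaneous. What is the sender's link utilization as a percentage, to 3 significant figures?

96.3 %

t_tx = L/R = 11048/215000000 = 5.1386e-05 s.
t_prop = 229/2.3e+08 = 9.95652e-07 s; RTT = 1.9913e-06 s.
Cycle = t_tx + RTT = 5.33774e-05 s.
Utilization = t_tx / cycle = 5.1386e-05/5.33774e-05 = 96.3 %.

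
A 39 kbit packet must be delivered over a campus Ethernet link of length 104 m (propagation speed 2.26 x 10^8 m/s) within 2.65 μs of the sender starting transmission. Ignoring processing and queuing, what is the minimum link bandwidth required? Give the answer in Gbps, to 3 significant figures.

17.8 Gbps

Propagation delay = 104 / 2.26e+08 = 0.460177 μs.
Transmission budget = 2.65 − 0.460177 = 2.18982 μs.
R ≥ L / t_tx = 39000 bits / 2.18982e-06 s = 17.8 Gbps.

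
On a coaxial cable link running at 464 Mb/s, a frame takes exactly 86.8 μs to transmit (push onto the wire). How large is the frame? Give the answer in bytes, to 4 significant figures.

L = R × t_tx = 464000000 b/s × 8.68e-05 s = 40275.2 bits.
In bytes: 40275.2 / 8 = 5034 bytes.

5034 bytes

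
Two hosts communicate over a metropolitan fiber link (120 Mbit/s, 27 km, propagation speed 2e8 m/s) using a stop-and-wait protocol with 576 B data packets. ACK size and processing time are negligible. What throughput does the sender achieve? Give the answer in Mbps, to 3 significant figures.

14.9 Mbps

t_tx = L/R = 4608/120000000 = 3.84e-05 s.
t_prop = 27000/200000000 = 0.000135 s; RTT = 0.00027 s.
Cycle = t_tx + RTT = 0.0003084 s.
Throughput = L / cycle = 4608 / 0.0003084 = 14.9 Mbps.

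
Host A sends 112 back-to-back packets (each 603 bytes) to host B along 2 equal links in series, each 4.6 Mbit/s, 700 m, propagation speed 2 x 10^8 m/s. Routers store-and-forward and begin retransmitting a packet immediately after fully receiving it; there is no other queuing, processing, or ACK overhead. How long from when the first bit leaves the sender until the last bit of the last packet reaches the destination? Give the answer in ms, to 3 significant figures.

Per-hop transmission t_tx = L/R = 4824/4600000 = 1.0487 ms.
Per-hop propagation t_prop = 700/200000000 = 0.0035 ms.
Pipeline fill: first packet needs 2·t_tx to clear all hops; remaining 111 packets each add one t_tx.
Total = (2+112-1)·t_tx + 2·t_prop = 113·1.0487 + 2·0.0035 = 119 ms.

119 ms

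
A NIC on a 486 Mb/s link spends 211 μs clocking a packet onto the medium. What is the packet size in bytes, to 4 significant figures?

L = R × t_tx = 486000000 b/s × 0.000211 s = 102546 bits.
In bytes: 102546 / 8 = 12820 bytes.

12820 bytes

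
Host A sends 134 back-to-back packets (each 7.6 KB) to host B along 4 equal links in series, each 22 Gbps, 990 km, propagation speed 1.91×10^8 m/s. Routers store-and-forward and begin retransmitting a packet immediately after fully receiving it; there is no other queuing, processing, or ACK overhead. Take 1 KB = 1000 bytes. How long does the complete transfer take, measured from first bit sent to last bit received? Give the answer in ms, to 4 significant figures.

21.11 ms

Per-hop transmission t_tx = L/R = 60800/22000000000 = 0.00276364 ms.
Per-hop propagation t_prop = 990000/191000000 = 5.18325 ms.
Pipeline fill: first packet needs 4·t_tx to clear all hops; remaining 133 packets each add one t_tx.
Total = (4+134-1)·t_tx + 4·t_prop = 137·0.00276364 + 4·5.18325 = 21.11 ms.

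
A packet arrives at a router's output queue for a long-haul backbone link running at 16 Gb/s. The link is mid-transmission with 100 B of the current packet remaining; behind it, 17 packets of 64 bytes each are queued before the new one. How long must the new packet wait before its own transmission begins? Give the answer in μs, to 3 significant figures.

0.594 μs

Each queued packet: L/R = 512/16000000000 = 0.032 μs.
17 queued → 0.544 μs.
Plus remaining 800 bits of current packet: 0.05 μs.
Queuing delay = 0.594 μs.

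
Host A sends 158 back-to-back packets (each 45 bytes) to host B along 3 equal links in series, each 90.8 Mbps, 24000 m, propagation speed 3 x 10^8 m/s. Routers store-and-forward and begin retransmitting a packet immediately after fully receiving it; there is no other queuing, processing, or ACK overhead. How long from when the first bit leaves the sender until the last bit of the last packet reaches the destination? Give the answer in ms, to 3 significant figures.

Per-hop transmission t_tx = L/R = 360/90800000 = 0.00396476 ms.
Per-hop propagation t_prop = 24000/300000000 = 0.08 ms.
Pipeline fill: first packet needs 3·t_tx to clear all hops; remaining 157 packets each add one t_tx.
Total = (3+158-1)·t_tx + 3·t_prop = 160·0.00396476 + 3·0.08 = 0.874 ms.

0.874 ms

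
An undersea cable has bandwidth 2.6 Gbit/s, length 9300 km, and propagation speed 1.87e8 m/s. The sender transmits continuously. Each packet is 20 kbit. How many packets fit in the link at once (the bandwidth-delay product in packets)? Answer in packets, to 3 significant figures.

6470 packets

Propagation delay = 9300000 / 187000000 = 0.0497326 s.
BDP = R × t_prop = 2600000000 × 0.0497326 = 129305000 bits.
In packets of 20000 bits: 6470 packets.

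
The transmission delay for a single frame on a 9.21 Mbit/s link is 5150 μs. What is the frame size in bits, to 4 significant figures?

47430 bits

L = R × t_tx = 9210000 b/s × 0.00515 s = 47431.5 bits.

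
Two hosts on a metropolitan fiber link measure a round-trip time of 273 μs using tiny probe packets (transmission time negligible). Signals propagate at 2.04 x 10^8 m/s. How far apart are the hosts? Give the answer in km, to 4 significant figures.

One-way propagation = RTT/2 = 136.5 μs.
d = s × t = 204000000 × 0.0001365 = 27.85 km.

27.85 km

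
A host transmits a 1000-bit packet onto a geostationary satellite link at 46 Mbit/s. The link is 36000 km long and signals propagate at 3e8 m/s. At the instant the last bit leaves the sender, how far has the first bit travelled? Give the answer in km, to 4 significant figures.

6.522 km

t_tx = L/R = 1000/46000000 = 2.17391e-05 s.
Distance = s × t_tx = 300000000 × 2.17391e-05 = 6.522 km.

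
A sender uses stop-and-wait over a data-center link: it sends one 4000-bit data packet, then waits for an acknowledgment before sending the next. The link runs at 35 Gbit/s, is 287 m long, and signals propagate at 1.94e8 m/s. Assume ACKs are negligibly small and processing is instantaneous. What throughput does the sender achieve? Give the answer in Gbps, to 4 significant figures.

1.302 Gbps

t_tx = L/R = 4000/35000000000 = 1.14286e-07 s.
t_prop = 287/194000000 = 1.47938e-06 s; RTT = 2.95876e-06 s.
Cycle = t_tx + RTT = 3.07305e-06 s.
Throughput = L / cycle = 4000 / 3.07305e-06 = 1.302 Gbps.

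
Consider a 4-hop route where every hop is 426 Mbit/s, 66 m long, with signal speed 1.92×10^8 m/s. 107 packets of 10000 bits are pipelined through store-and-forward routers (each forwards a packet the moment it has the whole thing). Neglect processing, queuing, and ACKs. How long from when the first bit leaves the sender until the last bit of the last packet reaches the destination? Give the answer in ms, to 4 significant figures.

Per-hop transmission t_tx = L/R = 10000/426000000 = 0.0234742 ms.
Per-hop propagation t_prop = 66/192000000 = 0.00034375 ms.
Pipeline fill: first packet needs 4·t_tx to clear all hops; remaining 106 packets each add one t_tx.
Total = (4+107-1)·t_tx + 4·t_prop = 110·0.0234742 + 4·0.00034375 = 2.584 ms.

2.584 ms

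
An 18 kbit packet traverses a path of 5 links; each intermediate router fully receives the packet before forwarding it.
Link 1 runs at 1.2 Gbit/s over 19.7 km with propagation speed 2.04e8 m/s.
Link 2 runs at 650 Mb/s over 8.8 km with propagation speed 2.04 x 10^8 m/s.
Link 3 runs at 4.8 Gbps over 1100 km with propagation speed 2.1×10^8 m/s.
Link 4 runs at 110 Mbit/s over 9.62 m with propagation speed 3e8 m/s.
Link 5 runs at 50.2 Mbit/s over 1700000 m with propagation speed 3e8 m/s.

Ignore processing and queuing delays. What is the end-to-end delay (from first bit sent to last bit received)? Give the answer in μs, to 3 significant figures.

11600 μs

L = 18000 bits.
Transmission delays (L/R per hop): 15, 27.6923, 3.75, 163.636, 358.566 μs; sum = 568.644 μs.
Propagation delays (d/s per hop): 96.5686, 43.1373, 5238.1, 0.0320667, 5666.67 μs; sum = 11044.5 μs.
End-to-end = 11600 μs.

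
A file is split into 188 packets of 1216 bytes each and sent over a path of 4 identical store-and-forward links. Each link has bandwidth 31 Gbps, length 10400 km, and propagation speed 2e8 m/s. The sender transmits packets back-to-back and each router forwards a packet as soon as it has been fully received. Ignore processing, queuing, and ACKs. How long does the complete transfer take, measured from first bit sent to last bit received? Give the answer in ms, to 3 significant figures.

Per-hop transmission t_tx = L/R = 9728/31000000000 = 0.000313806 ms.
Per-hop propagation t_prop = 10400000/200000000 = 52 ms.
Pipeline fill: first packet needs 4·t_tx to clear all hops; remaining 187 packets each add one t_tx.
Total = (4+188-1)·t_tx + 4·t_prop = 191·0.000313806 + 4·52 = 208 ms.

208 ms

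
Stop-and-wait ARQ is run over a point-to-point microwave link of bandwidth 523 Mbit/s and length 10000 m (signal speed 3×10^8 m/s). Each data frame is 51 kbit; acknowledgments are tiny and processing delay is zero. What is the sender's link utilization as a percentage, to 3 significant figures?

59.4 %

t_tx = L/R = 51000/523000000 = 9.75143e-05 s.
t_prop = 10000/300000000 = 3.33333e-05 s; RTT = 6.66667e-05 s.
Cycle = t_tx + RTT = 0.000164181 s.
Utilization = t_tx / cycle = 9.75143e-05/0.000164181 = 59.4 %.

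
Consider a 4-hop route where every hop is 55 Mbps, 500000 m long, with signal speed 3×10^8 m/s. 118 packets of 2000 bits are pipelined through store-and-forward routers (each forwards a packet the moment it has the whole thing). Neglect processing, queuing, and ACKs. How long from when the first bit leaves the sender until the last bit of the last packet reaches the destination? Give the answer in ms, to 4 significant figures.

11.07 ms

Per-hop transmission t_tx = L/R = 2000/55000000 = 0.0363636 ms.
Per-hop propagation t_prop = 500000/300000000 = 1.66667 ms.
Pipeline fill: first packet needs 4·t_tx to clear all hops; remaining 117 packets each add one t_tx.
Total = (4+118-1)·t_tx + 4·t_prop = 121·0.0363636 + 4·1.66667 = 11.07 ms.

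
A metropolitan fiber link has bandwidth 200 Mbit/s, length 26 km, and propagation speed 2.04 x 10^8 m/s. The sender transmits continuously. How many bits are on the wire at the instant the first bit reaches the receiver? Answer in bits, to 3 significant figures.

25500 bits

Propagation delay = 26000 / 204000000 = 0.000127451 s.
BDP = R × t_prop = 200000000 × 0.000127451 = 25490.2 bits.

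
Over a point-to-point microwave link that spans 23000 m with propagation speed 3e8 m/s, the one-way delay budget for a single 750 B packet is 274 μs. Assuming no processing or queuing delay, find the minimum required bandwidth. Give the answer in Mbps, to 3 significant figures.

30.4 Mbps

L = 6000 bits.
Propagation delay = 23000 / 300000000 = 76.6667 μs.
Transmission budget = 274 − 76.6667 = 197.333 μs.
R ≥ L / t_tx = 6000 bits / 0.000197333 s = 30.4 Mbps.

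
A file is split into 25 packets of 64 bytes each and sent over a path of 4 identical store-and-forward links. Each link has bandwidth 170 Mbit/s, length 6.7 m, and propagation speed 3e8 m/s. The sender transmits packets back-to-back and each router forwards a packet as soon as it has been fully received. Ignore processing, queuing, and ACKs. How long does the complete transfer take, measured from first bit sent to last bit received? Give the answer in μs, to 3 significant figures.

Per-hop transmission t_tx = L/R = 512/170000000 = 3.01176 μs.
Per-hop propagation t_prop = 6.7/300000000 = 0.0223333 μs.
Pipeline fill: first packet needs 4·t_tx to clear all hops; remaining 24 packets each add one t_tx.
Total = (4+25-1)·t_tx + 4·t_prop = 28·3.01176 + 4·0.0223333 = 84.4 μs.

84.4 μs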